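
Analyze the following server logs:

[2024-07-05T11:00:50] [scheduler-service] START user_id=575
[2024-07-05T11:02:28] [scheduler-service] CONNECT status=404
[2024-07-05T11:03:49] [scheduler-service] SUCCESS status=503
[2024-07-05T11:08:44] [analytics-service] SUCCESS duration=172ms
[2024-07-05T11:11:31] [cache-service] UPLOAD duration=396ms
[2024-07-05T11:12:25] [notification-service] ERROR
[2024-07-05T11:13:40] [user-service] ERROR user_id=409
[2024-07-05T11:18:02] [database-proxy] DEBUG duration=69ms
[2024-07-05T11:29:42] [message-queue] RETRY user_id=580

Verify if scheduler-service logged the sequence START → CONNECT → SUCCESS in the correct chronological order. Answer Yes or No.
Yes

To verify sequence order:

1. Find all events in sequence START → CONNECT → SUCCESS for scheduler-service
2. Extract their timestamps
3. Check if timestamps are in ascending order
4. Result: Yes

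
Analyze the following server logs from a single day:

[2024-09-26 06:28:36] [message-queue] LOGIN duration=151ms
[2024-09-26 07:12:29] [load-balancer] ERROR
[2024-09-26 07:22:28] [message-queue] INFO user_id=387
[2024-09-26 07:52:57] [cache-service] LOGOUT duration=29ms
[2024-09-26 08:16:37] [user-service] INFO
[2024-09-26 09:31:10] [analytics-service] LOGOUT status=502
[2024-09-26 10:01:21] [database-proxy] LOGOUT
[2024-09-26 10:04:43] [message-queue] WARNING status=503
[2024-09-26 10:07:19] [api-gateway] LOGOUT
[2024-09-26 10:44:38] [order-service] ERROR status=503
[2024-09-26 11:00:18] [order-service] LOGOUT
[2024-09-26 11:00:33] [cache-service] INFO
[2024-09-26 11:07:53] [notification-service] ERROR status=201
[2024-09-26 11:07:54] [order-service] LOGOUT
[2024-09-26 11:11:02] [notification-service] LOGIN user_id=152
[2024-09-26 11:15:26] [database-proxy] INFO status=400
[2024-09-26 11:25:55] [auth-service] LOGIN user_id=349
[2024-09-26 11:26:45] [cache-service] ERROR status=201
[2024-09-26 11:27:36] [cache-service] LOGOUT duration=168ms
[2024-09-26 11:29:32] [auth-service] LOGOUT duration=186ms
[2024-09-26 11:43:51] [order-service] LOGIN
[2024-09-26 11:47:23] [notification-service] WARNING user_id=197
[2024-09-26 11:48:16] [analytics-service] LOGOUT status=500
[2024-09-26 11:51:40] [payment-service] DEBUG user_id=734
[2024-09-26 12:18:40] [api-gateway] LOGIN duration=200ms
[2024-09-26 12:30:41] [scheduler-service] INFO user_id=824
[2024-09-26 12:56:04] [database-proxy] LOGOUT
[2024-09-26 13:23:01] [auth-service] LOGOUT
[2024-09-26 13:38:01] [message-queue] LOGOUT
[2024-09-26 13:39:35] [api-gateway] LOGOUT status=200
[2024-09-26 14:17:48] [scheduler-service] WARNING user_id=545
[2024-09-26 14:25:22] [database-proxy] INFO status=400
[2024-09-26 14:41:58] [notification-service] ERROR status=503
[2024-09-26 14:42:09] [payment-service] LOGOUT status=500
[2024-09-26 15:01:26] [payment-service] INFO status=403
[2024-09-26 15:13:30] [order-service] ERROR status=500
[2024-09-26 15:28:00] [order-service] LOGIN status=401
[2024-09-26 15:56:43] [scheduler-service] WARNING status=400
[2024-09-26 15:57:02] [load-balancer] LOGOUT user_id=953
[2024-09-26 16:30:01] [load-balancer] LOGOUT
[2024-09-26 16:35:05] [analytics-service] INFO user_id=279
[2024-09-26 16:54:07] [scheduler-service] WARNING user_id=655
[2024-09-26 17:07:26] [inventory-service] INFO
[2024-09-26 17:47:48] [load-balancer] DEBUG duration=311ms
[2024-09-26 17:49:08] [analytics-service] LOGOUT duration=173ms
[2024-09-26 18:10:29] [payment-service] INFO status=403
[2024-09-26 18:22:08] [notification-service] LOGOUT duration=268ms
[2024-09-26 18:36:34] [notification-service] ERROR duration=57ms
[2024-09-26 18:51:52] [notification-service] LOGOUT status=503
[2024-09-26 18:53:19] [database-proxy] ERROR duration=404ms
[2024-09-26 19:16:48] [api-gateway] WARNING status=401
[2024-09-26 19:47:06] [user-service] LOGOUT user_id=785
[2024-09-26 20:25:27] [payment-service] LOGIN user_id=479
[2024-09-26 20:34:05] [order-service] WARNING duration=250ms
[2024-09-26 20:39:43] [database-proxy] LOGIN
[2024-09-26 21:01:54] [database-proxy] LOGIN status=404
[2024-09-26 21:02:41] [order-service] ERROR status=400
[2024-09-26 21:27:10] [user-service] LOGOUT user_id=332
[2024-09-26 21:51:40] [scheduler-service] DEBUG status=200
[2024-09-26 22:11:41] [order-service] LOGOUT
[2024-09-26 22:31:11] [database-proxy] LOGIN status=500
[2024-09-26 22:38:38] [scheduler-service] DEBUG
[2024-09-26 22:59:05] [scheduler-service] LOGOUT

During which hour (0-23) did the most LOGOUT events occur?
11

To find the peak hour:

1. Group all LOGOUT events by hour
2. Count events in each hour
3. Find hour with maximum count
4. Peak hour: 11 (with 5 events)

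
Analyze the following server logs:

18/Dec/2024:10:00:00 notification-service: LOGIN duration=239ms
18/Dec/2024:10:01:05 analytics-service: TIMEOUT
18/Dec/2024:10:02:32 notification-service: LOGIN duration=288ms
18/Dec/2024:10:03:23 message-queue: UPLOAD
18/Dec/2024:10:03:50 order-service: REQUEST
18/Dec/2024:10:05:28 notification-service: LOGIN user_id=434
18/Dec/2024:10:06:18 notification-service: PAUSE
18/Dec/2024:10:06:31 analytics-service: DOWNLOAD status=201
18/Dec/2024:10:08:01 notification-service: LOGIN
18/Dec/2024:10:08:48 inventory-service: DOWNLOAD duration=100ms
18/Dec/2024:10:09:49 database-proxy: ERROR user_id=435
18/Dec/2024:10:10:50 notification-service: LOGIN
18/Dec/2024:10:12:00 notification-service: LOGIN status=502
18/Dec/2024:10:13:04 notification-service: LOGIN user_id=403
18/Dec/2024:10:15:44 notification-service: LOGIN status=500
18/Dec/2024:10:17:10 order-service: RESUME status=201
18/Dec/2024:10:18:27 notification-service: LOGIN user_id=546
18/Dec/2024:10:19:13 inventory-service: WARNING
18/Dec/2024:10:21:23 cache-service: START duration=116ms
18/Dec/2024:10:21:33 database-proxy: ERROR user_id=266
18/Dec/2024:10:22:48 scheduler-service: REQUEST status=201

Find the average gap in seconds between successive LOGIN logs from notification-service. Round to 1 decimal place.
138.4

To calculate average interval:

1. Find all LOGIN events for notification-service in order
2. Calculate time gaps between consecutive events
3. Compute mean of gaps: 1107 / 8 = 138.4 seconds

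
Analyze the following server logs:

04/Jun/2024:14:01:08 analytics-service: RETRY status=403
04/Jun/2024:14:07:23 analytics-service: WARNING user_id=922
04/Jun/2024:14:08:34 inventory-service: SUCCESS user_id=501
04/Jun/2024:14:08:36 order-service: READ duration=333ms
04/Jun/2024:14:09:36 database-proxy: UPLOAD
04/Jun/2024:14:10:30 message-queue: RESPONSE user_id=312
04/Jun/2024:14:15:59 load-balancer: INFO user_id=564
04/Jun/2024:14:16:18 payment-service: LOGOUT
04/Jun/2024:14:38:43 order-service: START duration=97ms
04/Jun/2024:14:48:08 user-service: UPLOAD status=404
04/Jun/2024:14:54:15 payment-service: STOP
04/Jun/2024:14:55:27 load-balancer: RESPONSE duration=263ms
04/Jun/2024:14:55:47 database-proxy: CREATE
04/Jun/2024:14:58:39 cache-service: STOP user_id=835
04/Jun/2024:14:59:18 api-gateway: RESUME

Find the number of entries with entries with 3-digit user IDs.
5

To find matching entries:

1. Pattern to match: entries with 3-digit user IDs
2. Scan each log entry for the pattern
3. Count matches: 5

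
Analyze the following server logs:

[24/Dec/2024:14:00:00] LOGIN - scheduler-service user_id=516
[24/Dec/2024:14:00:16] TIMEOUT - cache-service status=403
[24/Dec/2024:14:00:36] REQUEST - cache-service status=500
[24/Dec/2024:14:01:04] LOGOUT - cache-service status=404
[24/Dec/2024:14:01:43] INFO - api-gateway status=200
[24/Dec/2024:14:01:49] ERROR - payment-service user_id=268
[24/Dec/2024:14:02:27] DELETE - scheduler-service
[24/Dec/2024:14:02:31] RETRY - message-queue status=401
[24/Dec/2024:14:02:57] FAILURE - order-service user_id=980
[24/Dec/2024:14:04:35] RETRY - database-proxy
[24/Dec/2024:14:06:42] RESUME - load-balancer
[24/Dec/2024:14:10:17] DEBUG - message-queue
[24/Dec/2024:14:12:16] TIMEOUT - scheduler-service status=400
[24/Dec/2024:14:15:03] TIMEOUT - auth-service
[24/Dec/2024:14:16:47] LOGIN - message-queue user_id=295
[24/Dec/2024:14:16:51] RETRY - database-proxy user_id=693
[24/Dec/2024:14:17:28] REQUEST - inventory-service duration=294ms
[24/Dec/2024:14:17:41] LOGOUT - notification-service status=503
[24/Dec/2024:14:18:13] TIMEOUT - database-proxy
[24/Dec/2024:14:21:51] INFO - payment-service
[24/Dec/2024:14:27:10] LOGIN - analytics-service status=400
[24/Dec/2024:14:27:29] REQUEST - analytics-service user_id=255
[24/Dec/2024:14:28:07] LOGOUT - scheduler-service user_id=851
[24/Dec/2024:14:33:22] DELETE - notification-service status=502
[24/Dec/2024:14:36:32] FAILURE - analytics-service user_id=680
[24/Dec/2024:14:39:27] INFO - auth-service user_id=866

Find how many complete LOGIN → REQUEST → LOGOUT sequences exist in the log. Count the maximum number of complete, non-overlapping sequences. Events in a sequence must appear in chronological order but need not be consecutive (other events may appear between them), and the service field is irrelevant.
3

To count sequences:

1. Look for pattern: LOGIN → REQUEST → LOGOUT
2. Greedily scan the log in chronological order, matching each sequence element in turn (ignoring service)
3. Each time the full pattern completes, increment the count and restart matching from the next event
4. Complete non-overlapping sequences found: 3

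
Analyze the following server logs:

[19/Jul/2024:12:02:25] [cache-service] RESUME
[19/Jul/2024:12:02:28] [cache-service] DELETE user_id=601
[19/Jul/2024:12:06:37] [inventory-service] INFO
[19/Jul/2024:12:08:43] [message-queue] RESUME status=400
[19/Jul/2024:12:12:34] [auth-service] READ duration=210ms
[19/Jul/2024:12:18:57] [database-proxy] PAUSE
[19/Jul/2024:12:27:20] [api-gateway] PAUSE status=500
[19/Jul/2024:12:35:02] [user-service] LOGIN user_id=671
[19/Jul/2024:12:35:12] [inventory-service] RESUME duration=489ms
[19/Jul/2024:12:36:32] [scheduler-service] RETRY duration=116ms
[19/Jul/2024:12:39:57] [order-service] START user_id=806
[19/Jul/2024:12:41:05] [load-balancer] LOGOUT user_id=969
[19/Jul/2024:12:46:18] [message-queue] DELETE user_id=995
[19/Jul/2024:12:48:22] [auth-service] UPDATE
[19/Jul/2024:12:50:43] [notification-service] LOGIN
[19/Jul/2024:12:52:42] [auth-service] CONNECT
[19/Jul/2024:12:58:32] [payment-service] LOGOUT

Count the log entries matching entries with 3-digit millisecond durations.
3

To find matching entries:

1. Pattern to match: entries with 3-digit millisecond durations
2. Scan each log entry for the pattern
3. Count matches: 3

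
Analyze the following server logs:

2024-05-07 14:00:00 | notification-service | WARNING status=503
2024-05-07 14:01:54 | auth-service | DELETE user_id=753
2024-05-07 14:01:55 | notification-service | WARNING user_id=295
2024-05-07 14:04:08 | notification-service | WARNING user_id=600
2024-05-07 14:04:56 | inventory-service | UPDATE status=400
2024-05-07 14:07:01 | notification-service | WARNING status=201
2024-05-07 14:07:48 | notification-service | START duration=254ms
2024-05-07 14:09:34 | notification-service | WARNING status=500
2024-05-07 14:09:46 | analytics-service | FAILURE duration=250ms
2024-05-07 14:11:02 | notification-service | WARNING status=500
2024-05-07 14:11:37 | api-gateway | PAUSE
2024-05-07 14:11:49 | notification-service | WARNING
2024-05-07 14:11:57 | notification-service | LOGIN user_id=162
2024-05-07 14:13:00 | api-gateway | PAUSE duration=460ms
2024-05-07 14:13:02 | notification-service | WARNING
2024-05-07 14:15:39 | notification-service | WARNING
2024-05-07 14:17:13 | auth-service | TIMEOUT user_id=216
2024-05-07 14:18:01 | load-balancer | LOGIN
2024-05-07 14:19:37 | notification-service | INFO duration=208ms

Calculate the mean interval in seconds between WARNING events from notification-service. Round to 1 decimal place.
117.4

To calculate average interval:

1. Find all WARNING events for notification-service in order
2. Calculate time gaps between consecutive events
3. Compute mean of gaps: 939 / 8 = 117.4 seconds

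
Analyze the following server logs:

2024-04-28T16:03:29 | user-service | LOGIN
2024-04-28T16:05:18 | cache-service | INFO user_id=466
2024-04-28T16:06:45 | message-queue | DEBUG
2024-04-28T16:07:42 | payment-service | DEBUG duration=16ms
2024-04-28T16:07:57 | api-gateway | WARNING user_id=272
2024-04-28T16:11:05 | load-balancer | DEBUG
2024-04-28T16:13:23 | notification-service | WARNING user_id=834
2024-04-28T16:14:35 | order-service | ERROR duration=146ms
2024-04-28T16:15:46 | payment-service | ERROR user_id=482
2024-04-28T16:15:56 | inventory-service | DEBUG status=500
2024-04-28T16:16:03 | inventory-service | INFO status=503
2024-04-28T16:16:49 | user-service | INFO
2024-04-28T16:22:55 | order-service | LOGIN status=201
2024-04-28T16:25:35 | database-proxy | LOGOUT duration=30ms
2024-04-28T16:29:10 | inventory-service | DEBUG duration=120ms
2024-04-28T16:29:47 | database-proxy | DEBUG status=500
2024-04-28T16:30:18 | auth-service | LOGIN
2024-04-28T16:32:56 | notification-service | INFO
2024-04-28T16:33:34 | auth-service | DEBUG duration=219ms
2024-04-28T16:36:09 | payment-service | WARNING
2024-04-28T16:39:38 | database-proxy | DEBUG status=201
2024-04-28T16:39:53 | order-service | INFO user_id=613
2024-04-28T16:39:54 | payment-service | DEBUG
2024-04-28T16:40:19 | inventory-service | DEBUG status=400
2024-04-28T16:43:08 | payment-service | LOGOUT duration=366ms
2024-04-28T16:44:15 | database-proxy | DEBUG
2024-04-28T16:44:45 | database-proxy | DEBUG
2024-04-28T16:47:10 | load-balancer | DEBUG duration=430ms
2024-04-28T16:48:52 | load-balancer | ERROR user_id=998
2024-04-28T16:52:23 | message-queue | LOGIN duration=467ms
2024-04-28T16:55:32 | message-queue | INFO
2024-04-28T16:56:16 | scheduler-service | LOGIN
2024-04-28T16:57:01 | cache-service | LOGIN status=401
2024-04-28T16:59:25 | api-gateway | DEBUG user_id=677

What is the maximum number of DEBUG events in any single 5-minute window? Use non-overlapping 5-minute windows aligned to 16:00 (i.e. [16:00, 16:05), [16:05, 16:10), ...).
3

To find the burst window:

1. Divide the log period into non-overlapping 5-minute windows starting at 16:00
2. Count DEBUG events in each window
3. Find the window with maximum count
4. Maximum events in a window: 3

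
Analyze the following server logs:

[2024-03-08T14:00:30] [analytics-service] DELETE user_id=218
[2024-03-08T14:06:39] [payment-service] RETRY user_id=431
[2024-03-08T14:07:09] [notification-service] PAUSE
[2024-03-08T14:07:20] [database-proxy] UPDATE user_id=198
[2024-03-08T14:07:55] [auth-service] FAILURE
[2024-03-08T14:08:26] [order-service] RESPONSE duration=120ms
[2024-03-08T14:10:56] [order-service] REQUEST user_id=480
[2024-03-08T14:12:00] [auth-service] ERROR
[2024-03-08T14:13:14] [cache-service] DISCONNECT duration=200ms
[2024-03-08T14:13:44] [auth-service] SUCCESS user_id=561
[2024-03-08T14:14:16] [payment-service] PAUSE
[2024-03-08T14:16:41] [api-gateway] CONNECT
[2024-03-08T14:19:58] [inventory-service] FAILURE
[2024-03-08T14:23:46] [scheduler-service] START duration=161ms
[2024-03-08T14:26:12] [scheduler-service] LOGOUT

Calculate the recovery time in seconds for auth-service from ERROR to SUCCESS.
104

To calculate recovery time:

1. Find ERROR event for auth-service: 2024-03-08T14:12:00
2. Find next SUCCESS event for auth-service: 2024-03-08T14:13:44
3. Recovery time: 2024-03-08T14:13:44 - 2024-03-08T14:12:00 = 104 seconds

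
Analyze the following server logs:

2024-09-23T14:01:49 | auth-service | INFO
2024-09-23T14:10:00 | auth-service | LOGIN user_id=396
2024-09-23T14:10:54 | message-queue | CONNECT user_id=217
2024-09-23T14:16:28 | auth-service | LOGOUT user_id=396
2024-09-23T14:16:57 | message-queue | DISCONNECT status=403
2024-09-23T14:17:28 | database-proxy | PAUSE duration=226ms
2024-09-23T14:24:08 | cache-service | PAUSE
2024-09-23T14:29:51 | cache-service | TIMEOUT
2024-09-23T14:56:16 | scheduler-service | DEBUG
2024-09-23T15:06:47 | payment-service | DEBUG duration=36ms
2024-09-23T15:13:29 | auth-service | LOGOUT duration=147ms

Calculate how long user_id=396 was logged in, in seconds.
388

To calculate session duration:

1. Find LOGIN event for user_id=396: 2024-09-23T14:10:00
2. Find LOGOUT event for user_id=396: 2024-09-23T14:16:28
3. Session duration: 2024-09-23T14:16:28 - 2024-09-23T14:10:00 = 388 seconds (6 minutes)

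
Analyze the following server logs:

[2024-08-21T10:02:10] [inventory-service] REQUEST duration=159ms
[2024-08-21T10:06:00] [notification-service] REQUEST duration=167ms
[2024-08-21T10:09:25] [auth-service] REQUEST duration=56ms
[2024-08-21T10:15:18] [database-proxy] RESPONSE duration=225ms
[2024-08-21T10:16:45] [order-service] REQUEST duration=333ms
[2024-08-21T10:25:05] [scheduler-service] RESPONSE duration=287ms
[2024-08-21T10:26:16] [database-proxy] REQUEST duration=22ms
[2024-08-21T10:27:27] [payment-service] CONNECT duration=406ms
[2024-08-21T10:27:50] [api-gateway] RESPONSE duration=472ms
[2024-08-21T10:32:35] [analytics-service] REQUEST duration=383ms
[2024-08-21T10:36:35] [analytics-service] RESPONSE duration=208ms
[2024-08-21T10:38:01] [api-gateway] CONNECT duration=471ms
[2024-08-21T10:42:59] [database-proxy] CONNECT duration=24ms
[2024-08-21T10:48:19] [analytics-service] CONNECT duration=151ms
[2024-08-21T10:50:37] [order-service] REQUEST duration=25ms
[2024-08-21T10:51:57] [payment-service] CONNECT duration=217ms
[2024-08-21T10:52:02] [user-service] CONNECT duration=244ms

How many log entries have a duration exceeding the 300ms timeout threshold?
5

To count timeouts:

1. Threshold: 300ms
2. Extract duration from each log entry
3. Count entries where duration > 300
4. Timeout count: 5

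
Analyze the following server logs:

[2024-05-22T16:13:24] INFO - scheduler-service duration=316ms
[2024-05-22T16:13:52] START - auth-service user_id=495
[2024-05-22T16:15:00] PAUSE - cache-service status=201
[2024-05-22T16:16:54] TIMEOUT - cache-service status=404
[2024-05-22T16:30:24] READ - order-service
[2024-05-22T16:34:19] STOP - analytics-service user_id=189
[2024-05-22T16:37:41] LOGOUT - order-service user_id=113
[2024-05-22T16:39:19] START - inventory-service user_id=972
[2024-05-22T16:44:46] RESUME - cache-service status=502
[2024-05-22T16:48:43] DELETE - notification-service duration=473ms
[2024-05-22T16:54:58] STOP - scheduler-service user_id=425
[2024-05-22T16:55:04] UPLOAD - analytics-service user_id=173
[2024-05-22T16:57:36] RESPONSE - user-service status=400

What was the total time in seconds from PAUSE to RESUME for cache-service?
1786

To calculate state duration:

1. Find PAUSE event for cache-service: 2024-05-22T16:15:00
2. Find RESUME event for cache-service: 2024-05-22T16:44:46
3. Calculate duration: 2024-05-22T16:44:46 - 2024-05-22T16:15:00 = 1786 seconds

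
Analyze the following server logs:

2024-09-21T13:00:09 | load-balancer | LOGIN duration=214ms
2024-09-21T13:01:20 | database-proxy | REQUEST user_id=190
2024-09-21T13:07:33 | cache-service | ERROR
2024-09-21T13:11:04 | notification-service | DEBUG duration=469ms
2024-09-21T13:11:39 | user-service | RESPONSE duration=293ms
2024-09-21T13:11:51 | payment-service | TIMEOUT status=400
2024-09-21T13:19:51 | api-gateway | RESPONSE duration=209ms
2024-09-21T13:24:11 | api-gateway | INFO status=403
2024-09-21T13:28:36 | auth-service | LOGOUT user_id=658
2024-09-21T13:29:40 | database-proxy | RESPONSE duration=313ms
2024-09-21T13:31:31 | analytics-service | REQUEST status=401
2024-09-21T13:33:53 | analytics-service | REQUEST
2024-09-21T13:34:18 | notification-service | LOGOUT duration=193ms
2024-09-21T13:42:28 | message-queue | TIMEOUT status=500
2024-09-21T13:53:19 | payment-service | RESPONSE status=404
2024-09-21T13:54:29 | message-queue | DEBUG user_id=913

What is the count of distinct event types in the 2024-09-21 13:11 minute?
3

To count unique event types:

1. Filter events in the minute starting at 2024-09-21 13:11
2. Extract event types from matching entries
3. Count unique types: 3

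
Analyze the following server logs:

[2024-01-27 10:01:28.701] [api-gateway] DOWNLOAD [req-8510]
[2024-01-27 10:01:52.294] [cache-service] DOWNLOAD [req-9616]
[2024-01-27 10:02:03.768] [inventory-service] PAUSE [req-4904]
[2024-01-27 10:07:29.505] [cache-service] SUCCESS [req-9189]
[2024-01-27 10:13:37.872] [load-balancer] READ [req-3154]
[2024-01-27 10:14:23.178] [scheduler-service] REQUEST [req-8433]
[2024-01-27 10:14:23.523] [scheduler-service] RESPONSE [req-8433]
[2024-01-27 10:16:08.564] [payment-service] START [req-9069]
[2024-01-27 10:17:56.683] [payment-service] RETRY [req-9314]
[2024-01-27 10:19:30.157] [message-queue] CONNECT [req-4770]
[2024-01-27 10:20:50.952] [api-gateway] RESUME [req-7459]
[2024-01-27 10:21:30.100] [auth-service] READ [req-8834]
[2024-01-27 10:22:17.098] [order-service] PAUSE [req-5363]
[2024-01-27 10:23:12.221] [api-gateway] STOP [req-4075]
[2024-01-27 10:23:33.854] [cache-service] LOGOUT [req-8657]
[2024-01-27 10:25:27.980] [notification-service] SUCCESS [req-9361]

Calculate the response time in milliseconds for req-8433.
345

To calculate latency:

1. Find REQUEST with id req-8433: 2024-01-27 10:14:23.178
2. Find RESPONSE with id req-8433: 2024-01-27 10:14:23.523
3. Latency: 2024-01-27 10:14:23.523 - 2024-01-27 10:14:23.178 = 345ms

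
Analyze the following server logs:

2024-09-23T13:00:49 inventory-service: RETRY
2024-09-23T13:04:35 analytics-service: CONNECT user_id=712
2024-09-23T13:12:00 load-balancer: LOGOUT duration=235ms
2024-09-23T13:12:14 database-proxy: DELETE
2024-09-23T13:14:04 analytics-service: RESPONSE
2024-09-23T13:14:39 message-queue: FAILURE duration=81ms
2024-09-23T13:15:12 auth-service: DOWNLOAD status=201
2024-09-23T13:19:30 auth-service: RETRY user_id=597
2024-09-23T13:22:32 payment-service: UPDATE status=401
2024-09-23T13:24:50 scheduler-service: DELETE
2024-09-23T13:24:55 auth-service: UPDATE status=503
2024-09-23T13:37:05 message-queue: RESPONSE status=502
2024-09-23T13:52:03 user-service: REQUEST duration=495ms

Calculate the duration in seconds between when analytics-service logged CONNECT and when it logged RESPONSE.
569

To find the time between events:

1. Locate the first CONNECT event for analytics-service: 2024-09-23T13:04:35
2. Locate the first RESPONSE event for analytics-service: 2024-09-23T13:14:04
3. Calculate the difference: 2024-09-23T13:14:04 - 2024-09-23T13:04:35 = 569 seconds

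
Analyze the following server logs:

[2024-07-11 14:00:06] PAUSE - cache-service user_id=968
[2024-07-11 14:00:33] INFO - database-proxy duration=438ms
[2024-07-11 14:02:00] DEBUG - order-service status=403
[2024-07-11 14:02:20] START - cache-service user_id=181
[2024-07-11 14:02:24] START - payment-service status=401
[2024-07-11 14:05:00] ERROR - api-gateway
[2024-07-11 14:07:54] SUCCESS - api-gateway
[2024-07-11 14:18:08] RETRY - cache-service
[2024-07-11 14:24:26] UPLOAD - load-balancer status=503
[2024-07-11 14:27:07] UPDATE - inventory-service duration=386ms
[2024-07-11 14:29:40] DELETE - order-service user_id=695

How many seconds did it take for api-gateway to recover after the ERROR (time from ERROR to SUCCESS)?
174

To calculate recovery time:

1. Find ERROR event for api-gateway: 2024-07-11 14:05:00
2. Find next SUCCESS event for api-gateway: 2024-07-11 14:07:54
3. Recovery time: 2024-07-11 14:07:54 - 2024-07-11 14:05:00 = 174 seconds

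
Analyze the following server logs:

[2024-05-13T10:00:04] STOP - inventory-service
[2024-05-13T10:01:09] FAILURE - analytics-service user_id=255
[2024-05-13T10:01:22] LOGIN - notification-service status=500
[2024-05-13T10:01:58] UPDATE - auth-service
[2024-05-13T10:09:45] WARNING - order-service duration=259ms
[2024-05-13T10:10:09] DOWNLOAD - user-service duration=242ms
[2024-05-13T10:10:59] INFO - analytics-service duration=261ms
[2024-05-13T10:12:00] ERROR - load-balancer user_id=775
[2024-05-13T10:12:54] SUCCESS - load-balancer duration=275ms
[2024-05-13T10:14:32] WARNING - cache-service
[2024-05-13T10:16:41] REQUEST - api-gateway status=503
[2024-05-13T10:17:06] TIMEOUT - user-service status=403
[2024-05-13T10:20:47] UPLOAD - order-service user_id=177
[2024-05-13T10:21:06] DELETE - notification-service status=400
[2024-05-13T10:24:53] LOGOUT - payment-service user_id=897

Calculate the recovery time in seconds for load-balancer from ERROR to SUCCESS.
54

To calculate recovery time:

1. Find ERROR event for load-balancer: 2024-05-13T10:12:00
2. Find next SUCCESS event for load-balancer: 2024-05-13T10:12:54
3. Recovery time: 2024-05-13T10:12:54 - 2024-05-13T10:12:00 = 54 seconds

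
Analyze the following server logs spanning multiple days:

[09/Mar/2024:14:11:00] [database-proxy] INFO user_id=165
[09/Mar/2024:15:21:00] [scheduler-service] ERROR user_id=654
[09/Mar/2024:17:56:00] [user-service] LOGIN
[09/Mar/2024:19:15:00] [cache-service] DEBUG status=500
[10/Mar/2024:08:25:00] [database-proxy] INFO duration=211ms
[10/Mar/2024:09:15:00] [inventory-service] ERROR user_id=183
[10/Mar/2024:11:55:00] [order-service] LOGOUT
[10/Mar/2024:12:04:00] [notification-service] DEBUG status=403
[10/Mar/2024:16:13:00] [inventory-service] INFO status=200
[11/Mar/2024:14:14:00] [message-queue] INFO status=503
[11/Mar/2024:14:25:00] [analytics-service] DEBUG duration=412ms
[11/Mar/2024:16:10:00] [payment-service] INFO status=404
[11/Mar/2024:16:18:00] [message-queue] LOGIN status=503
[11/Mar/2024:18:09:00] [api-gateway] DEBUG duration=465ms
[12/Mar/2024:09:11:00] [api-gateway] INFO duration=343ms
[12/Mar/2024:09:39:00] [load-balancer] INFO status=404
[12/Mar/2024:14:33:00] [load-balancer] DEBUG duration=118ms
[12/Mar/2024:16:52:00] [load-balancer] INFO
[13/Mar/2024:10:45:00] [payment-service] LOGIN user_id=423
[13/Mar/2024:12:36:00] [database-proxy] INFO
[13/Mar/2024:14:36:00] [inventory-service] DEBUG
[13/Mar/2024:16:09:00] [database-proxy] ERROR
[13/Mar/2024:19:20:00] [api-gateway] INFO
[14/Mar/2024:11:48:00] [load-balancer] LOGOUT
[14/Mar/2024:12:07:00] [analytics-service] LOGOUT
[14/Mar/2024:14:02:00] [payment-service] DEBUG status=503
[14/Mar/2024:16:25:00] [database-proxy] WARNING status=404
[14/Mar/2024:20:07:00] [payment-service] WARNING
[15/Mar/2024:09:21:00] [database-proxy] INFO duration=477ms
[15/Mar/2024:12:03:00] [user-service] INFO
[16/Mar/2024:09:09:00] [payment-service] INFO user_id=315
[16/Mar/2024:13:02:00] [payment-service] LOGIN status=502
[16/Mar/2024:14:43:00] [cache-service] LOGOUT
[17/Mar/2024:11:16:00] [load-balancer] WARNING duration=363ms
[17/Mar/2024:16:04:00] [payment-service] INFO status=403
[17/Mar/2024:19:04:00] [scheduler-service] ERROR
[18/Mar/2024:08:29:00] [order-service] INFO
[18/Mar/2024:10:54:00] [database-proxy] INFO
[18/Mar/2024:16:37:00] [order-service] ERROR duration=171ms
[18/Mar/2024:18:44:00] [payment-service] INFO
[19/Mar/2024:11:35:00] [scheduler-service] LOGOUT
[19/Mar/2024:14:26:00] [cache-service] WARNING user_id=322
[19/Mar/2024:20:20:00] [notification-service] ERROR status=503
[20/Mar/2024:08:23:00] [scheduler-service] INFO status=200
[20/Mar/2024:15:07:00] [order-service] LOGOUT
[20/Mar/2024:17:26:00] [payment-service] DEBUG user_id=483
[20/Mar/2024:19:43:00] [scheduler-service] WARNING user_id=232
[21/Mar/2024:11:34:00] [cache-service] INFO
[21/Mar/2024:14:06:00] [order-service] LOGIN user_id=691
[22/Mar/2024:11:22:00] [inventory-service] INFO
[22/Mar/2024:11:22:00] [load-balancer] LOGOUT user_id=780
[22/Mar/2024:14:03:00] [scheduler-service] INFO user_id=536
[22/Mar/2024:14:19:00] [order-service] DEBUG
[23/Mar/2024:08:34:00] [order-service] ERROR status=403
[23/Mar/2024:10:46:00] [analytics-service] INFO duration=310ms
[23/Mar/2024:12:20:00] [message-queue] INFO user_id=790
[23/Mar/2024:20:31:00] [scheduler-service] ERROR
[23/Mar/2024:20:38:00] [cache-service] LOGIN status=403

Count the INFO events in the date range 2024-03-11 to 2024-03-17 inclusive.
11

To filter by date range:

1. Date range: 2024-03-11 through 2024-03-17, both dates inclusive
2. Filter for INFO events whose date falls in this range
3. Count matching events: 11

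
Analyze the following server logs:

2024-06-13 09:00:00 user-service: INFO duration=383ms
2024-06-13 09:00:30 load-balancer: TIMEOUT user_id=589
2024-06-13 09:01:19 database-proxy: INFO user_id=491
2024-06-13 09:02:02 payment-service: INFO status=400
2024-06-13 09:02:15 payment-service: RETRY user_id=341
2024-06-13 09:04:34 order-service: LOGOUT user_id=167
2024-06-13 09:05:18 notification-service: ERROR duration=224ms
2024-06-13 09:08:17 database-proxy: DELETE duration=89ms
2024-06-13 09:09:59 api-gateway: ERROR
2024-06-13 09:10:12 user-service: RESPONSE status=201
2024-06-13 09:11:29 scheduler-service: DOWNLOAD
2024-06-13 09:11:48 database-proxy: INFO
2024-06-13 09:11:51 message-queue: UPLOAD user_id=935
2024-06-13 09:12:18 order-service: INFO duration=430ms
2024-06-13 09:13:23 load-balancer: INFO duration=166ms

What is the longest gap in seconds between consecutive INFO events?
586

To find the longest gap:

1. Extract all INFO events in chronological order
2. Calculate time differences between consecutive events
3. Find the maximum difference
4. Longest gap: 586 seconds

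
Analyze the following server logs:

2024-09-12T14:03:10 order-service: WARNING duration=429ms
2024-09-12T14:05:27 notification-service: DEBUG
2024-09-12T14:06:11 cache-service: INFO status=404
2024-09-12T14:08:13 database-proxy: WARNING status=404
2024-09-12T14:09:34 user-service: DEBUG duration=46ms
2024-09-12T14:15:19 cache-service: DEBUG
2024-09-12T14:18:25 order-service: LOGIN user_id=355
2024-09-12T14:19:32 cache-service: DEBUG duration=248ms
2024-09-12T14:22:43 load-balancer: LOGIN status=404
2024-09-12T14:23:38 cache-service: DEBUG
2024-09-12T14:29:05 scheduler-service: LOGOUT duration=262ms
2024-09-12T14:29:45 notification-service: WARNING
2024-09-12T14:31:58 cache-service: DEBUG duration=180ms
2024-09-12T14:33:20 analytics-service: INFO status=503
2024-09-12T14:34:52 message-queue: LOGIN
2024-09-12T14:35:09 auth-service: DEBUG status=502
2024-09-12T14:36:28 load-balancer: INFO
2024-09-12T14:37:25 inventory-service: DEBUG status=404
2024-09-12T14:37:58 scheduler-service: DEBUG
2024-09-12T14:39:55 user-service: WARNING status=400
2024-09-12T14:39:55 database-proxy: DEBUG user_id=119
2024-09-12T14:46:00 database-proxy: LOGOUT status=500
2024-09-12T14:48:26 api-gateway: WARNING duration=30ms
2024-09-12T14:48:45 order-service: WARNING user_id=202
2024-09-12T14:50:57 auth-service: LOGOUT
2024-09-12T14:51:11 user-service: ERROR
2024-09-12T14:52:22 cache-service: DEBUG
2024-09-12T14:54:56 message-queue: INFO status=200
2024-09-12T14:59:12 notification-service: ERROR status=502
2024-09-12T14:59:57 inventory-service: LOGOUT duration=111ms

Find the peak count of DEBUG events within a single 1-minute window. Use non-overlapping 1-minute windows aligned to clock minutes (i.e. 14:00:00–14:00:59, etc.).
2

To find the burst window:

1. Divide the log period into non-overlapping 1-minute windows starting at 14:00
2. Count DEBUG events in each window
3. Find the window with maximum count
4. Maximum events in a window: 2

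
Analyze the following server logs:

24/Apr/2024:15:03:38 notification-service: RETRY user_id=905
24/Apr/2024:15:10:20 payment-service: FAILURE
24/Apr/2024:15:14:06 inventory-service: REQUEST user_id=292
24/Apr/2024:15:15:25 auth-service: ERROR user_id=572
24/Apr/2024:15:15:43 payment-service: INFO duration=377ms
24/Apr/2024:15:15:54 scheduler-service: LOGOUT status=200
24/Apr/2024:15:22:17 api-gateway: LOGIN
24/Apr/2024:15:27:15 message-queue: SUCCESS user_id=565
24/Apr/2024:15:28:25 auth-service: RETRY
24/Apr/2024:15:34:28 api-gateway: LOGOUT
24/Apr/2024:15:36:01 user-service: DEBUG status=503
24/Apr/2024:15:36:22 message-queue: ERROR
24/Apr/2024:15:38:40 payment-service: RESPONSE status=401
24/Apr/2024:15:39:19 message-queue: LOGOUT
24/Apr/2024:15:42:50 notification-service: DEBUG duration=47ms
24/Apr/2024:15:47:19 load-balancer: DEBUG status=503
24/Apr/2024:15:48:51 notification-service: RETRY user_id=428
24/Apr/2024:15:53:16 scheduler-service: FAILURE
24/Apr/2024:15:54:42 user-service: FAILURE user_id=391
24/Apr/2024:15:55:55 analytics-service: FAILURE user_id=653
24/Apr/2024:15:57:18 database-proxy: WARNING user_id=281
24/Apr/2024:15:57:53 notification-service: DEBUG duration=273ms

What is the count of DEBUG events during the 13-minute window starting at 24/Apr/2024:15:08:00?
0

To count events in the time window:

1. Window boundaries: 24/Apr/2024:15:08:00 to 24/Apr/2024:15:21:00
2. Filter for DEBUG events within this window
3. Count matching events: 0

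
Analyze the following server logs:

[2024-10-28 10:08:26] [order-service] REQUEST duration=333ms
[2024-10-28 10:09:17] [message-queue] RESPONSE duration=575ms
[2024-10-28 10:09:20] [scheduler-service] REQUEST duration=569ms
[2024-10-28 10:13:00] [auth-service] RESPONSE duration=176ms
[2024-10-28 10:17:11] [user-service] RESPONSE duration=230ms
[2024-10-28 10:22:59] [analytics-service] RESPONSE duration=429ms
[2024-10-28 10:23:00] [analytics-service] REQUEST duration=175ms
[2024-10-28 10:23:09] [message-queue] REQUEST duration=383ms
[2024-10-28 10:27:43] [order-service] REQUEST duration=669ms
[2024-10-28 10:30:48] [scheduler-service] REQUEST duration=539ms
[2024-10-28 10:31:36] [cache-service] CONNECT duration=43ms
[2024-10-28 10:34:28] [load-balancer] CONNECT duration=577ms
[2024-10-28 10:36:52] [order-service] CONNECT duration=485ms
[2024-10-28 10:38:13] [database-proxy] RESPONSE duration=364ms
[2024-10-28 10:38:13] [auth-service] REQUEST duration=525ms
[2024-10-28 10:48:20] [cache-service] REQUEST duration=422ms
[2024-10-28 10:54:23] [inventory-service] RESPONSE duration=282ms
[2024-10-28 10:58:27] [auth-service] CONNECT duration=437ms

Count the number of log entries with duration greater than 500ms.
6

To count timeouts:

1. Threshold: 500ms
2. Extract duration from each log entry
3. Count entries where duration > 500
4. Timeout count: 6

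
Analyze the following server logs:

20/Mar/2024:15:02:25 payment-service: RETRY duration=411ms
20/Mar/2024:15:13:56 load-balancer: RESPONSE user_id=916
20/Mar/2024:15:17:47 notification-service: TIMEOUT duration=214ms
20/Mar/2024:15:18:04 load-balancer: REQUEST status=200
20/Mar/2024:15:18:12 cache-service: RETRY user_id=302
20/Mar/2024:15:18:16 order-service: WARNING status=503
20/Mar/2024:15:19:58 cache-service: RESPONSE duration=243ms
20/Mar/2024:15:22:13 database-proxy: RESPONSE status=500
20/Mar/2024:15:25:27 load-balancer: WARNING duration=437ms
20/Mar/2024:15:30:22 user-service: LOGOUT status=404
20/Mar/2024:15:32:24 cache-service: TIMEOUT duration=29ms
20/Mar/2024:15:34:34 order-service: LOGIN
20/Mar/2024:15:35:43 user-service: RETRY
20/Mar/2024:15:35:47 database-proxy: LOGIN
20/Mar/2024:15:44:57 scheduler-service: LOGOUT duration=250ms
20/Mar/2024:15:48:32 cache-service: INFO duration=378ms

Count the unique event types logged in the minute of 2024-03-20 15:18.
3

To count unique event types:

1. Filter events in the minute starting at 2024-03-20 15:18
2. Extract event types from matching entries
3. Count unique types: 3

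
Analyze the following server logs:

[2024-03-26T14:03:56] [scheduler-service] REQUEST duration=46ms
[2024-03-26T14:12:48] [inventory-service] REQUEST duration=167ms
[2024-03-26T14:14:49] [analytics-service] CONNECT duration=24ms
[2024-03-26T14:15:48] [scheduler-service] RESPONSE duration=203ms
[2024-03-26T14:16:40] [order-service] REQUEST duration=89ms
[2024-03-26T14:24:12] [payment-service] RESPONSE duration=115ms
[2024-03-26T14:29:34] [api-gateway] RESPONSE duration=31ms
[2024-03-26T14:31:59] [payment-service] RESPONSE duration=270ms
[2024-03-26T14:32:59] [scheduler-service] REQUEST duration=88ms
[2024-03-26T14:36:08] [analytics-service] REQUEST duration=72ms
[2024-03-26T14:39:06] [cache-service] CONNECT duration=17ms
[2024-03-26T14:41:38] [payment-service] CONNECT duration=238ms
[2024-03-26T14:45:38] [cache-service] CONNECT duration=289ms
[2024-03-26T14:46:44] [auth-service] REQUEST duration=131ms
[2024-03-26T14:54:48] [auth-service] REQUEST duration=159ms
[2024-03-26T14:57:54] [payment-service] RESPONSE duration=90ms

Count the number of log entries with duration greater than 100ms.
8

To count timeouts:

1. Threshold: 100ms
2. Extract duration from each log entry
3. Count entries where duration > 100
4. Timeout count: 8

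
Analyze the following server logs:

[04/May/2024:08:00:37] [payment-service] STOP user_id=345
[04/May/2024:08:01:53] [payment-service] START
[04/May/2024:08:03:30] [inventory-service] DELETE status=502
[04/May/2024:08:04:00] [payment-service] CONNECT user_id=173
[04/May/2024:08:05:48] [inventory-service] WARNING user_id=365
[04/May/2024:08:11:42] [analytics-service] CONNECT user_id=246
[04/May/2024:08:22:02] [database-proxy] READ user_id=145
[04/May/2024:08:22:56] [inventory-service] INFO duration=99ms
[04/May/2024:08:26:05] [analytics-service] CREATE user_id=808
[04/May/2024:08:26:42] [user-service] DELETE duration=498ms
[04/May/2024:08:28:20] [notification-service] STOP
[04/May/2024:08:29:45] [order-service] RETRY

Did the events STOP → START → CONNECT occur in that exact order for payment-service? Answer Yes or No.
Yes

To verify sequence order:

1. Find all events in sequence STOP → START → CONNECT for payment-service
2. Extract their timestamps
3. Check if timestamps are in ascending order
4. Result: Yes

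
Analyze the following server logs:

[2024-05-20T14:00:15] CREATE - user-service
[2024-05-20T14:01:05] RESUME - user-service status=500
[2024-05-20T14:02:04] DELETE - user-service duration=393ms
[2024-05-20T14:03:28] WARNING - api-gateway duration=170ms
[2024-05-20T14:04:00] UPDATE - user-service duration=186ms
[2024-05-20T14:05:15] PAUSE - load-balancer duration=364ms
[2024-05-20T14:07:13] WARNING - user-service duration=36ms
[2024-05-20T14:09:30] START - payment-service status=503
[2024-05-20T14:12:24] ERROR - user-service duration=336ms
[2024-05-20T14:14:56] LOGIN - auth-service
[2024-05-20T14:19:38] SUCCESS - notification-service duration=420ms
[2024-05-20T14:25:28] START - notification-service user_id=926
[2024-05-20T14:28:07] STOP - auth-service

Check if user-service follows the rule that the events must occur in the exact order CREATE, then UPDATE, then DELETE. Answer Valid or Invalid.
Invalid

To validate ordering:

1. Required order: CREATE → UPDATE → DELETE
2. Rule: the events must occur in the exact order CREATE, then UPDATE, then DELETE
3. Check actual order of events for user-service
4. Result: Invalid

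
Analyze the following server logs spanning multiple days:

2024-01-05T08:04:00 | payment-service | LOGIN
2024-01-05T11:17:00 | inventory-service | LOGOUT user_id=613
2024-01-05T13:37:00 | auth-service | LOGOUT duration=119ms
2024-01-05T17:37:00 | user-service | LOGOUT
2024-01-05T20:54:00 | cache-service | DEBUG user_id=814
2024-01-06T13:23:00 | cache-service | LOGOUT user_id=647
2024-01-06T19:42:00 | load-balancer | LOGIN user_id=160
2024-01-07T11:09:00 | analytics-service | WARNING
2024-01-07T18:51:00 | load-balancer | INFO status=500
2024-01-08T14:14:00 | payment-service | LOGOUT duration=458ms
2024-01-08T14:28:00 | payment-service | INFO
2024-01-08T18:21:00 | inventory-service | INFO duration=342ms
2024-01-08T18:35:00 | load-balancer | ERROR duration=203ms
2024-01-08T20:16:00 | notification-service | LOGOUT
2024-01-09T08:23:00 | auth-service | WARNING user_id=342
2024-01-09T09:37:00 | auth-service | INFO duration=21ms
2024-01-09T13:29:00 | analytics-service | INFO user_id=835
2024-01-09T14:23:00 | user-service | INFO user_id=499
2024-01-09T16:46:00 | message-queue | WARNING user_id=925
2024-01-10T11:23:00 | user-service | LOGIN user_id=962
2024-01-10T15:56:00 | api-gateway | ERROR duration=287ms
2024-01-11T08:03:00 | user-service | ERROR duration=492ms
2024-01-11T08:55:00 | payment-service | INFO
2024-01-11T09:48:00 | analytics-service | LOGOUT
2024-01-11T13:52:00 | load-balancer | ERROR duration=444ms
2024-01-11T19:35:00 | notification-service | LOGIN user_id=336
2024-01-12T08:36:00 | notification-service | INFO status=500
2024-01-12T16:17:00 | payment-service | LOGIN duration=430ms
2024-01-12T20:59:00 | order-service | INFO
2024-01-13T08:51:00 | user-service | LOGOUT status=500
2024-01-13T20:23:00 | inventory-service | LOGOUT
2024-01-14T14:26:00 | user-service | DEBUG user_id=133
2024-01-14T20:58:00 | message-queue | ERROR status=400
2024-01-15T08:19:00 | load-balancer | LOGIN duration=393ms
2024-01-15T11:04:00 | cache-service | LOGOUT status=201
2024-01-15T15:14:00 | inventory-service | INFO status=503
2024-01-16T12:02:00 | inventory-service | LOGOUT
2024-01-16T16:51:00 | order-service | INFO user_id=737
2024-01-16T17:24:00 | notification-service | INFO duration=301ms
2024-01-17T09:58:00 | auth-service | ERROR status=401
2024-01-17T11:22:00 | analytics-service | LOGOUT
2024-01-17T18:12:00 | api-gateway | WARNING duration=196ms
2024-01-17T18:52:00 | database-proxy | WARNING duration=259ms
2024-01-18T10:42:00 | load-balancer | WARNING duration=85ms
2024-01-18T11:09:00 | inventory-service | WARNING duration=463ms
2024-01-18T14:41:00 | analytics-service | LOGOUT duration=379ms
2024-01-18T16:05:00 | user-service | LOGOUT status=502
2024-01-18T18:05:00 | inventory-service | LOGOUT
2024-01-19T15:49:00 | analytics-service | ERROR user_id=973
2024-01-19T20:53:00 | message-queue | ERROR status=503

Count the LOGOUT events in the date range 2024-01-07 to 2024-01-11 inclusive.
3

To filter by date range:

1. Date range: 2024-01-07 through 2024-01-11, both dates inclusive
2. Filter for LOGOUT events whose date falls in this range
3. Count matching events: 3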